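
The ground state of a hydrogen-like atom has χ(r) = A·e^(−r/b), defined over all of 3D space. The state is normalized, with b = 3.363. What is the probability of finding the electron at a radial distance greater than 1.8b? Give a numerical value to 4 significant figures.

P ≈ 0.3027

With dV = 4πr²dr, the probability is ∫|χ|² dV over r > 1.8b.
The full normalization integral is A²·[π·b^3] = 1, fixing A².
Let u = r/b; then A², 4π and the length scale all cancel, so P = ∫_{1.8}^{∞} u^2·e^(-2·u) du ÷ ∫_{0}^{∞} u^2·e^(-2·u) du.
An antiderivative of u^2·e^(-2·u) is -(2·u^2 + 2·u + 1)·e^(-2·u)/4; evaluating from 1.8 to ∞ gives 277·e^(-18/5)/100, while the full integral is 1/4.
Taking the ratio yields P = 0.30275.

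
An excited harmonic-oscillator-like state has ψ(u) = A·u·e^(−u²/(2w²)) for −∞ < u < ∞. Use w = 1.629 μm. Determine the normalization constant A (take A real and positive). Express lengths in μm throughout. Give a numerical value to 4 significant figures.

A ≈ 0.5109 μm^(-3/2)

We need A² ∫|f|² du = 1, taking the integral from −∞ to ∞.
∫|ψ|² du = A²·(√(π)·w^3/2).
Substituting w = 1.629 gives A² = 0.26103, so A = 0.51091.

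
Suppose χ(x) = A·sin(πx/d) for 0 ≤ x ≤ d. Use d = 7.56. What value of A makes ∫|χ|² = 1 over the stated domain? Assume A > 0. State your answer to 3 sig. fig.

A ≈ 0.514

The normalization condition is ∫|χ|² dx = 1 from 0 to d.
Using sin²θ = (1 − cos 2θ)/2, ∫|χ|² dx = A²·(d/2).
Setting this equal to 1 gives A² = 1/(d/2).
With d = 7.56: A² = 0.2646 and A = 0.5143.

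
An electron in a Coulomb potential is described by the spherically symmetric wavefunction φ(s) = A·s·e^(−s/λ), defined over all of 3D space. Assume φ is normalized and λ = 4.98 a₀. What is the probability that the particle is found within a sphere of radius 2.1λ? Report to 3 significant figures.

P ≈ 0.410

Integrate the radial probability density 4πs²|φ|² over s ≤ 2.1λ.
A² is fixed by ∫₀^∞ 4πs²|φ|² ds = 1, i.e. A² = (3·π·λ^5)^(−1).
Substituting u = s/λ, A², 4π and the length scale all cancel in the ratio: P = ∫_{0}^{2.1} u^4·e^(-2·u) du / ∫_{0}^{∞} u^4·e^(-2·u) du.
Using ∫ u^4·e^(-2·u) du = -(u^4/2 + u^3 + 3·u^2/2 + 3·u/2 + 3/4)·e^(-2·u), the numerator is ≈ 0.30763 and the denominator is 3/4.
This evaluates to P = 0.4102.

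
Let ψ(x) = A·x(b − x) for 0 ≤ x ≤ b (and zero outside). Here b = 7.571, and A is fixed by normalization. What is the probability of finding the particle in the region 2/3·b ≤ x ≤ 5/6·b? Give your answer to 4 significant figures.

P ≈ 0.1744

P = ∫_{2/3·b}^{5/6·b} |ψ(x)|² dx.
With A² fixed by ∫|ψ|² = 1, i.e. A² = (b^5/30)^(−1), substitute and integrate.
In terms of u = x/b (A² and the length scale cancel between numerator and denominator), P = [∫_{2/3}^{5/6} u^2·(1 - u)^2 du] / [∫_{0}^{1} u^2·(1 - u)^2 du].
Using ∫ u^2·(1 - u)^2 du = u^3·(6·u^2 - 15·u + 10)/30, the numerator is ≈ 0.00581276 and the denominator is 1/30.
This works out to P = 113/648.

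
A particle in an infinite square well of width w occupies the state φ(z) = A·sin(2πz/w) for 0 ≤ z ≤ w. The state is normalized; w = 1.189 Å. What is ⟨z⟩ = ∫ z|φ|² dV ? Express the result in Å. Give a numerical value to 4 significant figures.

⟨z⟩ ≈ 0.5945 Å

By definition ⟨z⟩ = ∫ z |φ(z)|² dz.
Evaluating both integrals, ⟨z⟩ = w/2.
With w = 1.189, ⟨z⟩ = 0.59450.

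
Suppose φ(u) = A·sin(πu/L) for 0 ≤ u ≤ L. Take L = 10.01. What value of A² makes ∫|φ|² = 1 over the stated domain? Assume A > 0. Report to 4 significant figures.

A^2 ≈ 0.1998

Normalization requires ∫|φ|² du = 1, integrated from 0 to L.
With ∫₀^L sin²(nπu/L) du = L/2, ∫|φ|² du = A²·(L/2).
Hence A² = 1/[L/2].
Plugging in L = 10.01 yields A = 0.44699.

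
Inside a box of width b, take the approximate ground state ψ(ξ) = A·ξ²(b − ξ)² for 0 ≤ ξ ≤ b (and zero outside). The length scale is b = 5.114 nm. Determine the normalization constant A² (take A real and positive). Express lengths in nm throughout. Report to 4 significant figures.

We need A² ∫|f|² dξ = 1, taking the integral from 0 to b.
Expanding the polynomial and integrating term by term, carrying out the integral gives A² · b^9/630.
Substituting b = 5.114 gives A² = 0.00026333, so A = 0.016227.

A^2 ≈ 0.0002633 nm^(-9)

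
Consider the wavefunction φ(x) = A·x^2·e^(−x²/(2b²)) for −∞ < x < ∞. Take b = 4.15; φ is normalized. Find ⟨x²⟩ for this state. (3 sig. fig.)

⟨x^2⟩ ≈ 43.1

⟨x²⟩ = ∫ x^2 |φ|² dx over the full domain.
Differentiating ∫e^(−αx²) dx = √(π/α) under α to get the higher moments, the ratio of the moment integral to the normalization integral gives ⟨x²⟩ = 5·b^2/2.
Putting b = 4.15 gives 43.06.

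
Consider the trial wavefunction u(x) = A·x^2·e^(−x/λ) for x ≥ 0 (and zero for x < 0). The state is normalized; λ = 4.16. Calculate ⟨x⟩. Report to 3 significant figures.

⟨x⟩ ≈ 10.4

The expectation value is the |u|²-weighted average of x: ∫ x|u|² dx.
Since the A² factors cancel between numerator and denominator, ⟨x⟩ = 5·λ/2.
Putting λ = 4.16 gives 10.40.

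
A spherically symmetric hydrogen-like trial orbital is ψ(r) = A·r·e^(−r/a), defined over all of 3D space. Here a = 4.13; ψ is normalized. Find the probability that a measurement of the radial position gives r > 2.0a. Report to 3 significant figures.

P ≈ 0.629

With dV = 4πr²dr, the probability is ∫|ψ|² dV over r > 2.0a.
The full normalization integral is A²·[3·π·a^5] = 1, fixing A².
Let u = r/a; then A², 4π and the length scale all cancel, so P = ∫_{2.0}^{∞} u^4·e^(-2·u) du ÷ ∫_{0}^{∞} u^4·e^(-2·u) du.
An antiderivative of u^4·e^(-2·u) is -(u^4/2 + u^3 + 3·u^2/2 + 3·u/2 + 3/4)·e^(-2·u); evaluating from 2.0 to ∞ gives 103·e^(-4)/4, while the full integral is 3/4.
This evaluates to P = 0.6288.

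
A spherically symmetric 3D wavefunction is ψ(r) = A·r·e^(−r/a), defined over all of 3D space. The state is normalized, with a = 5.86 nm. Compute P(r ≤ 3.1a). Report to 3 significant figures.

With dV = 4πr²dr, the probability is ∫|ψ|² dV over r ≤ 3.1a.
A² is fixed by ∫₀^∞ 4πr²|ψ|² dr = 1, i.e. A² = (3·π·a^5)^(−1).
In terms of u = r/a (A², 4π and the length scale all cancel between numerator and denominator), P = [∫_{0}^{3.1} u^4·e^(-2·u) du] / [∫_{0}^{∞} u^4·e^(-2·u) du].
An antiderivative of u^4·e^(-2·u) is -(u^4/2 + u^3 + 3·u^2/2 + 3·u/2 + 3/4)·e^(-2·u); evaluating from 0 to 3.1 gives ≈ 0.55562, while the full integral is 3/4.
The region integral divided by the full integral gives P = 0.7408.

P ≈ 0.741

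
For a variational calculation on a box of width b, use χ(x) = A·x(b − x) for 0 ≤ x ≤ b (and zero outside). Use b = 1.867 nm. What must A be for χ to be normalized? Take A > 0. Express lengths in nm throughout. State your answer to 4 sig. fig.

We need A² ∫|f|² dx = 1, taking the integral from 0 to b.
With χ = A·x(b − x), the integral evaluates to A²·[b^5/30].
So A² = (b^5/30)^(−1).
Plugging in b = 1.867 yields A = 1.1500.

A ≈ 1.150 nm^(-5/2)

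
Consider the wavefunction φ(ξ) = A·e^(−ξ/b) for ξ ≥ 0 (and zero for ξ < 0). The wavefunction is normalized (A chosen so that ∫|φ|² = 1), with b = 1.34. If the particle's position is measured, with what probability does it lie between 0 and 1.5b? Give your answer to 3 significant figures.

P = ∫_{0}^{1.5b} |φ(ξ)|² dξ.
Since A² = 1/(b/2), this is the region integral divided by the full normalization integral.
Let u = ξ/b; then A² and the length scale cancel, so P = ∫_{0}^{1.5} e^(-2·u) du ÷ ∫_{0}^{∞} e^(-2·u) du.
Using ∫ e^(-2·u) du = -e^(-2·u)/2, the numerator is 1/2 - e^(-3)/2 and the denominator is 1/2.
Taking the ratio, P = 0.9502.

P ≈ 0.950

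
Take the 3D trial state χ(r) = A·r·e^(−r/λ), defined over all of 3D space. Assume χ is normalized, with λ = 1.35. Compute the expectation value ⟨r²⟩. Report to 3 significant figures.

⟨r^2⟩ ≈ 13.7

⟨r²⟩ = ∫ r^2 |χ|² 4πr² dr over the full domain.
Since the A² factors cancel between numerator and denominator, ⟨r²⟩ = 15·λ^2/2.
With λ = 1.35, ⟨r^2⟩ = 13.67.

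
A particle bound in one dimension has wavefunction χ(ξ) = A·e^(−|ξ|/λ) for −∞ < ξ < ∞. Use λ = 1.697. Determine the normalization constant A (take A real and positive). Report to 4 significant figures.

The normalization condition is ∫|χ|² dξ = 1 from −∞ to ∞.
Using ∫₀^∞ ξⁿ e^(−αξ) dξ = n!/αⁿ⁺¹, the integral (without the A² prefactor) comes out to λ.
Substituting λ = 1.697 gives A² = 0.58928, so A = 0.76764.

A ≈ 0.7676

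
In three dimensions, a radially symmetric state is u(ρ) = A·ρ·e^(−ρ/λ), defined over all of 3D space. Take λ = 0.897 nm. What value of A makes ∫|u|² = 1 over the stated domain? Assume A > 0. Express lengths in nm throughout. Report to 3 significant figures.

A ≈ 0.427 nm^(-5/2)

We need A² ∫|f|² 4πρ² dρ = 1, taking the integral from 0 to ∞.
In 3D with spherical symmetry the volume element is 4πρ² dρ.
Recall ∫₀^∞ ρ^m e^(−ρ/β) dρ = m!·β^(m+1), with u = A·ρ·e^(−ρ/λ), the integral evaluates to A²·[3·π·λ^5].
Substituting λ = 0.897 gives A² = 0.1827, so A = 0.4274.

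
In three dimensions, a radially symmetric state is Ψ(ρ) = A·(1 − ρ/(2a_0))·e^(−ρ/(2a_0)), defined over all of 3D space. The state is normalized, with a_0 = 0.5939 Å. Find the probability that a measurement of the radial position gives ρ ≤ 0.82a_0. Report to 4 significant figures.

P ≈ 0.02545

Integrate the radial probability density 4πρ²|Ψ|² over ρ ≤ 0.82a_0.
The full normalization integral is A²·[8·π·a_0^3] = 1, fixing A².
Let u = ρ/a_0; then A², 4π and the length scale all cancel, so P = ∫_{0}^{0.82} u^2·(1 - u/2)^2·e^(-u) du ÷ ∫_{0}^{∞} u^2·(1 - u/2)^2·e^(-u) du.
Using ∫ u^2·(1 - u/2)^2·e^(-u) du = -(u^4/4 + u^2 + 2·u + 2)·e^(-u), the numerator is ≈ 0.0509003 and the denominator is 2.
Taking the ratio yields P = 0.025450.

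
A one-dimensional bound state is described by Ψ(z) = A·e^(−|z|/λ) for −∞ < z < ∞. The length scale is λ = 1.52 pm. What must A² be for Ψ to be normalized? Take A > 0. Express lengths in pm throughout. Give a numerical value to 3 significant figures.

The normalization condition is ∫|Ψ|² dz = 1 from −∞ to ∞.
With Ψ = A·e^(−|z|/λ), the integral evaluates to A²·[λ].
So A² = (λ)^(−1).
Plugging in λ = 1.52 yields A = 0.8111.

A^2 ≈ 0.658 pm^(-1)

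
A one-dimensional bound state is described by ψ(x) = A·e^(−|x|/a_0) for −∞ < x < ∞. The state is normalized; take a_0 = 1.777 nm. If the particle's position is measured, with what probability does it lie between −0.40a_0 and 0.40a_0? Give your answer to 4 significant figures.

|ψ|² is the probability density, so P = ∫_{−0.40a_0}^{0.40a_0} |ψ|² dx.
The normalization integral ∫|ψ|²dx over the whole domain equals a_0·A², and A² cancels in the ratio.
By symmetry take twice the x ≥ 0 contribution in numerator and denominator; the 2's cancel. In terms of u = x/a_0 (A² and the length scale cancel between numerator and denominator), P = [∫_{0}^{0.40} e^(-2·u) du] / [∫_{0}^{∞} e^(-2·u) du].
An antiderivative of e^(-2·u) is -e^(-2·u)/2; evaluating from 0 to 0.40 gives 1/2 - e^(-4/5)/2, while the full integral is 1/2.
This works out to P = 0.55067.

P ≈ 0.5507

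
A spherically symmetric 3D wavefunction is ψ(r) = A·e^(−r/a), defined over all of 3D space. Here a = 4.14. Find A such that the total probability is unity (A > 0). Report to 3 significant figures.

We need A² ∫|f|² 4πr² dr = 1, taking the integral from 0 to ∞.
(Spherical symmetry: dV = 4πr² dr.)
Using ∫₀^∞ rⁿ e^(−αr) dr = n!/αⁿ⁺¹, with ψ = A·e^(−r/a), the integral evaluates to A²·[π·a^3].
Hence A² = 1/[π·a^3].
With a = 4.14: A² = 0.004486 and A = 0.06698.

A ≈ 0.0670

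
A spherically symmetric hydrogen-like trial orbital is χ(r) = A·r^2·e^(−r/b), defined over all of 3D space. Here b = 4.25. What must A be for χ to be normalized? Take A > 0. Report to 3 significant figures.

A ≈ 0.000752

Require ∫ |χ|² 4πr² dr = 1 over the whole domain.
(Spherical symmetry: dV = 4πr² dr.)
With χ = A·r^2·e^(−r/b), the integral evaluates to A²·[45·π·b^7/2].
So A² = (45·π·b^7/2)^(−1).
Plugging in b = 4.25 yields A = 0.0007516.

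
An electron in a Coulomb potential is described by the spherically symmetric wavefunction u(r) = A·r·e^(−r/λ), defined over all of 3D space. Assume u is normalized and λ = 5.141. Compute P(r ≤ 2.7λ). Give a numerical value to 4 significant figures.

P ≈ 0.6267

With dV = 4πr²dr, the probability is ∫|u|² dV over r ≤ 2.7λ.
The full normalization integral is A²·[3·π·λ^5] = 1, fixing A².
Let t = r/λ; then A², 4π and the length scale all cancel, so P = ∫_{0}^{2.7} t^4·e^(-2·t) dt ÷ ∫_{0}^{∞} t^4·e^(-2·t) dt.
With ∫ t^4·e^(-2·t) dt = -(t^4/2 + t^3 + 3·t^2/2 + 3·t/2 + 3/4)·e^(-2·t) + C, the region integral is ≈ 0.470017 and the full one is 3/4.
Taking the ratio yields P = 0.62669.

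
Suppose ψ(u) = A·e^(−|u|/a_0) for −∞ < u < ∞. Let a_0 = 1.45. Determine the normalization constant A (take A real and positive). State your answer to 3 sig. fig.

We need A² ∫|f|² du = 1, taking the integral from −∞ to ∞.
The integral (without the A² prefactor) comes out to a_0.
Plugging in a_0 = 1.45 yields A = 0.8305.

A ≈ 0.830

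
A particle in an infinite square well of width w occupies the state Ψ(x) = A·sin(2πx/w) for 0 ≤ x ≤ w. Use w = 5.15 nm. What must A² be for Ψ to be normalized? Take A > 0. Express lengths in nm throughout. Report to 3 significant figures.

Require ∫ |Ψ|² dx = 1 over the whole domain.
The integral (without the A² prefactor) comes out to w/2.
So A² = (w/2)^(−1).
With w = 5.15: A² = 0.3883 and A = 0.6232.

A^2 ≈ 0.388 nm^(-1)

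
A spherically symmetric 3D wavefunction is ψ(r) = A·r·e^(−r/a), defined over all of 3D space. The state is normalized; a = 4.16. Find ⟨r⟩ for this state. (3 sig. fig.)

By definition ⟨r⟩ = ∫ r |ψ(r)|² 4πr² dr.
Recall ∫₀^∞ r^m e^(−r/β) dr = m!·β^(m+1), the ratio of the moment integral to the normalization integral gives ⟨r⟩ = 5·a/2.
Putting a = 4.16 gives 10.40.

⟨r⟩ ≈ 10.4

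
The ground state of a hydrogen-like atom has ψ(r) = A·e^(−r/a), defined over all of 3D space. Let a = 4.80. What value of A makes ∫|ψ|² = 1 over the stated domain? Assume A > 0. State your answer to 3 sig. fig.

A ≈ 0.0536

The normalization condition is ∫|ψ|² 4πr² dr = 1 from 0 to ∞.
The angular integral contributes 4π, leaving ∫₀^∞ r²|ψ|² dr.
With ∫₀^∞ r^2 e^(−αr) dr = 2!/α^3, the integral (without the A² prefactor) comes out to π·a^3.
Hence A² = 1/[π·a^3].
Plugging in a = 4.80 yields A = 0.05365.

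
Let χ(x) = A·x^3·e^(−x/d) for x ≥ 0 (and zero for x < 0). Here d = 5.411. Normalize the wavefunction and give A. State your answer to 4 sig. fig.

A ≈ 0.001144

The normalization condition is ∫|χ|² dx = 1 from 0 to ∞.
With χ = A·x^3·e^(−x/d), the integral evaluates to A²·[45·d^7/8].
So A² = (45·d^7/8)^(−1).
Substituting d = 5.411 gives A² = 0.0000013090, so A = 0.0011441.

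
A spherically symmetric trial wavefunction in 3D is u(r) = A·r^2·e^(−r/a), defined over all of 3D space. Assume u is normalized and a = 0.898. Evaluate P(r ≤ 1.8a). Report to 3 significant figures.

P ≈ 0.0733

With dV = 4πr²dr, the probability is ∫|u|² dV over r ≤ 1.8a.
A² is fixed by ∫₀^∞ 4πr²|u|² dr = 1, i.e. A² = (45·π·a^7/2)^(−1).
Let t = r/a; then A², 4π and the length scale all cancel, so P = ∫_{0}^{1.8} t^6·e^(-2·t) dt ÷ ∫_{0}^{∞} t^6·e^(-2·t) dt.
Using ∫ t^6·e^(-2·t) dt = -(4·t^6 + 12·t^5 + 30·t^4 + 60·t^3 + 90·t^2 + 90·t + 45)·e^(-2·t)/8, the numerator is ≈ 0.41216 and the denominator is 45/8.
The region integral divided by the full integral gives P = 0.07327.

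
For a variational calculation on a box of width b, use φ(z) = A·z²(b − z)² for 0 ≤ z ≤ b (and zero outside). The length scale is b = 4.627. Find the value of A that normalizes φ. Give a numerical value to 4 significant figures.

A ≈ 0.02546

Normalization requires ∫|φ|² dz = 1, integrated from 0 to b.
Expanding the polynomial and integrating term by term, carrying out the integral gives A² · b^9/630.
With b = 4.627: A² = 0.00064810 and A = 0.025458.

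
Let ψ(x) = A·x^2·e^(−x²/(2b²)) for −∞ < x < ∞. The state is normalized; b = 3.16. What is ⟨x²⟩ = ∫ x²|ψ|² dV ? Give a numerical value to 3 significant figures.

By definition ⟨x²⟩ = ∫ x^2 |ψ(x)|² dx.
Using the Gaussian integral ∫_{−∞}^{∞} e^(−αx²) dx = √(π/α), evaluating both integrals, ⟨x²⟩ = 5·b^2/2.
With b = 3.16, ⟨x^2⟩ = 24.96.

⟨x^2⟩ ≈ 25.0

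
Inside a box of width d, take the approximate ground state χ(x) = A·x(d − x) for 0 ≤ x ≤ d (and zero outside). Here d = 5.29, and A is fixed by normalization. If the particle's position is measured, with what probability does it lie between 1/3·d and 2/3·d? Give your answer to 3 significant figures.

|χ|² is the probability density, so P = ∫_{1/3·d}^{2/3·d} |χ|² dx.
The normalization integral ∫|χ|²dx over the whole domain equals d^5/30·A², and A² cancels in the ratio.
In terms of u = x/d (A² and the length scale cancel between numerator and denominator), P = [∫_{1/3}^{2/3} u^2·(1 - u)^2 du] / [∫_{0}^{1} u^2·(1 - u)^2 du].
With ∫ u^2·(1 - u)^2 du = u^3·(6·u^2 - 15·u + 10)/30 + C, the region integral is 47/2430 and the full one is 1/30.
The result is P = 47/81.

P ≈ 0.580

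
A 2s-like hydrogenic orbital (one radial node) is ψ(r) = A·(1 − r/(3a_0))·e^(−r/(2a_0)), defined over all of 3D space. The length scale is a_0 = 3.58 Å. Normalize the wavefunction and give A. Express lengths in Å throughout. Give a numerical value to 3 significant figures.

A ≈ 0.0510 Å^(-3/2)

We need A² ∫|f|² 4πr² dr = 1, taking the integral from 0 to ∞.
In 3D with spherical symmetry the volume element is 4πr² dr.
The integral (without the A² prefactor) comes out to 8·π·a_0^3/3.
Hence A² = 1/[8·π·a_0^3/3].
Substituting a_0 = 3.58 gives A² = 0.002602, so A = 0.05101.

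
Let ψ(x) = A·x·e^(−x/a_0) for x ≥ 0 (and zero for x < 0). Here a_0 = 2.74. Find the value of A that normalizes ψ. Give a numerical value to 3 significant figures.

The normalization condition is ∫|ψ|² dx = 1 from 0 to ∞.
Using ∫₀^∞ xⁿ e^(−αx) dx = n!/αⁿ⁺¹, carrying out the integral gives A² · a_0^3/4.
Substituting a_0 = 2.74 gives A² = 0.1945, so A = 0.4410.

A ≈ 0.441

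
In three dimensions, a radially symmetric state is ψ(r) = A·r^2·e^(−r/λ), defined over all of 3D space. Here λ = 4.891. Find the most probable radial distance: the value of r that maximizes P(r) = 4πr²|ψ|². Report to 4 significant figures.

The maximum of P(r) = 4πr²|ψ|² occurs where its derivative vanishes.
This gives r = 3·λ.
With λ = 4.891, the most probable radial distance is 14.673.

r ≈ 14.67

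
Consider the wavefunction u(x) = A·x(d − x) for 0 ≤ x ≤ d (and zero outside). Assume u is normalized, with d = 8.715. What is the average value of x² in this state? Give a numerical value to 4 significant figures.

⟨x^2⟩ ≈ 21.70

By definition ⟨x²⟩ = ∫ x^2 |u(x)|² dx.
Expanding the polynomial and integrating term by term, since the A² factors cancel between numerator and denominator, ⟨x²⟩ = 2·d^2/7.
With d = 8.715, ⟨x^2⟩ = 21.700.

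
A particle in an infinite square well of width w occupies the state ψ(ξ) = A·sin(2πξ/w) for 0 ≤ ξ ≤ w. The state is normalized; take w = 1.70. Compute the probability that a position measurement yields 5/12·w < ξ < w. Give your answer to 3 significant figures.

P ≈ 0.514

The probability is P = ∫ |ψ|² dξ over [5/12·w, w].
Since A² = 1/(w/2), this is the region integral divided by the full normalization integral.
In terms of u = ξ/w (A² and the length scale cancel between numerator and denominator), P = [∫_{5/12}^{1} sin(2·π·u)^2 du] / [∫_{0}^{1} sin(2·π·u)^2 du].
Using ∫ sin(2·π·u)^2 du = u/2 - sin(4·π·u)/(8·π), the numerator is -√(3)/(16·π) + 7/24 and the denominator is 1/2.
This works out to P = -√(3)/(8·π) + 7/12.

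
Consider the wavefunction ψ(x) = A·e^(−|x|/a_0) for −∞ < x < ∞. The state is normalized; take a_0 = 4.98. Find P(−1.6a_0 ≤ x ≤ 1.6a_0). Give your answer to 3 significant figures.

P ≈ 0.959

|ψ|² is the probability density, so P = ∫_{−1.6a_0}^{1.6a_0} |ψ|² dx.
With A² fixed by ∫|ψ|² = 1, i.e. A² = (a_0)^(−1), substitute and integrate.
By symmetry take twice the x ≥ 0 contribution in numerator and denominator; the 2's cancel. In terms of u = x/a_0 (A² and the length scale cancel between numerator and denominator), P = [∫_{0}^{1.6} e^(-2·u) du] / [∫_{0}^{∞} e^(-2·u) du].
Using ∫ e^(-2·u) du = -e^(-2·u)/2, the numerator is 1/2 - e^(-16/5)/2 and the denominator is 1/2.
The result is P = 0.9592.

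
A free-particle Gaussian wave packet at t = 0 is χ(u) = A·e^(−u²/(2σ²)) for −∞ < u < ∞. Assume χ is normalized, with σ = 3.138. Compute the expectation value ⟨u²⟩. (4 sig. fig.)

⟨u^2⟩ ≈ 4.924

The expectation value is the |χ|²-weighted average of u^2: ∫ u^2|χ|² du.
Using the Gaussian integral ∫_{−∞}^{∞} e^(−αu²) du = √(π/α), the ratio of the moment integral to the normalization integral gives ⟨u²⟩ = σ^2/2.
With σ = 3.138, ⟨u^2⟩ = 4.9235.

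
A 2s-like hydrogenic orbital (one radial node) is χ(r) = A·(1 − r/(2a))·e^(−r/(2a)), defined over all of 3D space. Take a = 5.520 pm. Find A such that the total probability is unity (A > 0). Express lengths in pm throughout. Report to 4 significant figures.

The normalization condition is ∫|χ|² 4πr² dr = 1 from 0 to ∞.
(Spherical symmetry: dV = 4πr² dr.)
Carrying out the integral gives A² · 8·π·a^3.
Plugging in a = 5.520 yields A = 0.015381.

A ≈ 0.01538 pm^(-3/2)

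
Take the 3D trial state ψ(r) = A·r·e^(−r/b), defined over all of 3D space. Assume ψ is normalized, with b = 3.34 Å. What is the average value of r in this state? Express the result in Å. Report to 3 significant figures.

⟨r⟩ ≈ 8.35 Å

⟨r⟩ = ∫ r |ψ|² 4πr² dr over the full domain.
Since the A² factors cancel between numerator and denominator, ⟨r⟩ = 5·b/2.
With b = 3.34, ⟨r⟩ = 8.350.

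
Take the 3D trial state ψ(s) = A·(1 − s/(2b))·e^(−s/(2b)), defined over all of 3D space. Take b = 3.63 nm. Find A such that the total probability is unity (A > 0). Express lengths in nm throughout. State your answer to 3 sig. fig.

Normalization requires ∫|ψ|² 4πs² ds = 1, integrated from 0 to ∞.
In 3D with spherical symmetry the volume element is 4πs² ds.
The integral (without the A² prefactor) comes out to 8·π·b^3.
So A² = (8·π·b^3)^(−1).
Plugging in b = 3.63 yields A = 0.02884.

A ≈ 0.0288 nm^(-3/2)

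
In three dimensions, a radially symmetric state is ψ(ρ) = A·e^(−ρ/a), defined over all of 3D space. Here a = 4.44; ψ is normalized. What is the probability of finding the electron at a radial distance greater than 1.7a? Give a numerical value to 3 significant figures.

P ≈ 0.340

P = ∫ |ψ|² 4πρ² dρ over ρ > 1.7a.
A² is fixed by ∫₀^∞ 4πρ²|ψ|² dρ = 1, i.e. A² = (π·a^3)^(−1).
Substituting u = ρ/a, A², 4π and the length scale all cancel in the ratio: P = ∫_{1.7}^{∞} u^2·e^(-2·u) du / ∫_{0}^{∞} u^2·e^(-2·u) du.
An antiderivative of u^2·e^(-2·u) is -(2·u^2 + 2·u + 1)·e^(-2·u)/4; evaluating from 1.7 to ∞ gives 509·e^(-17/5)/200, while the full integral is 1/4.
The region integral divided by the full integral gives P = 0.3397.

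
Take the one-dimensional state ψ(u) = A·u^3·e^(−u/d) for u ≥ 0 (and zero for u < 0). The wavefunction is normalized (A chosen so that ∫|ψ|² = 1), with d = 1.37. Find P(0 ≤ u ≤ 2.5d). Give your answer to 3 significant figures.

|ψ|² is the probability density, so P = ∫_{0}^{2.5d} |ψ|² du.
The normalization integral ∫|ψ|²du over the whole domain equals 45·d^7/8·A², and A² cancels in the ratio.
In terms of t = u/d (A² and the length scale cancel between numerator and denominator), P = [∫_{0}^{2.5} t^6·e^(-2·t) dt] / [∫_{0}^{∞} t^6·e^(-2·t) dt].
With ∫ t^6·e^(-2·t) dt = -(4·t^6 + 12·t^5 + 30·t^4 + 60·t^3 + 90·t^2 + 90·t + 45)·e^(-2·t)/8 + C, the region integral is ≈ 1.3377 and the full one is 45/8.
This works out to P = 0.2378.

P ≈ 0.238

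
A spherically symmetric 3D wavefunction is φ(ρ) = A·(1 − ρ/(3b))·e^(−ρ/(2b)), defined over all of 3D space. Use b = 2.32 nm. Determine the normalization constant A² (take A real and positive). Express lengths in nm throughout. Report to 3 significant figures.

A^2 ≈ 0.00956 nm^(-3)

We need A² ∫|f|² 4πρ² dρ = 1, taking the integral from 0 to ∞.
Carrying out the integral gives A² · 8·π·b^3/3.
Substituting b = 2.32 gives A² = 0.009559, so A = 0.09777.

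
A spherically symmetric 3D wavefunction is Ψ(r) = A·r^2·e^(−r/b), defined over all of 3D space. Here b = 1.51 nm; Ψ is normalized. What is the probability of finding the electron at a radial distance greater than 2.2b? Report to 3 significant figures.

P ≈ 0.844

Integrate the radial probability density 4πr²|Ψ|² over r > 2.2b.
A² is fixed by ∫₀^∞ 4πr²|Ψ|² dr = 1, i.e. A² = (45·π·b^7/2)^(−1).
Substituting u = r/b, A², 4π and the length scale all cancel in the ratio: P = ∫_{2.2}^{∞} u^6·e^(-2·u) du / ∫_{0}^{∞} u^6·e^(-2·u) du.
An antiderivative of u^6·e^(-2·u) is -(4·u^6 + 12·u^5 + 30·u^4 + 60·u^3 + 90·u^2 + 90·u + 45)·e^(-2·u)/8; evaluating from 2.2 to ∞ gives ≈ 4.7455, while the full integral is 45/8.
The region integral divided by the full integral gives P = 0.8436.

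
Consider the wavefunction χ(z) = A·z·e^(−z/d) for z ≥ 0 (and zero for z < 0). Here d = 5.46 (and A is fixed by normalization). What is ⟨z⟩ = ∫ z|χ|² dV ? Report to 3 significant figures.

⟨z⟩ = ∫ z |χ|² dz over the full domain.
The ratio of the moment integral to the normalization integral gives ⟨z⟩ = 3·d/2.
Putting d = 5.46 gives 8.190.

⟨z⟩ ≈ 8.19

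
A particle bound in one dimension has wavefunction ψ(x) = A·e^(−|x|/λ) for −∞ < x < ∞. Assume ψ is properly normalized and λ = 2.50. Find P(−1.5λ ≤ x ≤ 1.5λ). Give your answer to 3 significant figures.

|ψ|² is the probability density, so P = ∫_{−1.5λ}^{1.5λ} |ψ|² dx.
The normalization integral ∫|ψ|²dx over the whole domain equals λ·A², and A² cancels in the ratio.
Both integrals are even about x = 0, so only the x ≥ 0 halves are needed (the factors of 2 cancel). In terms of u = x/λ (A² and the length scale cancel between numerator and denominator), P = [∫_{0}^{1.5} e^(-2·u) du] / [∫_{0}^{∞} e^(-2·u) du].
With ∫ e^(-2·u) du = -e^(-2·u)/2 + C, the region integral is 1/2 - e^(-3)/2 and the full one is 1/2.
The result is P = 0.9502.

P ≈ 0.950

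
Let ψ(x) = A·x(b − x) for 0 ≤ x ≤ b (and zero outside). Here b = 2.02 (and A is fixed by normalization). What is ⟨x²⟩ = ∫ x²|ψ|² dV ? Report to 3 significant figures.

By definition ⟨x²⟩ = ∫ x^2 |ψ(x)|² dx.
The ratio of the moment integral to the normalization integral gives ⟨x²⟩ = 2·b^2/7.
With b = 2.02, ⟨x^2⟩ = 1.166.

⟨x^2⟩ ≈ 1.17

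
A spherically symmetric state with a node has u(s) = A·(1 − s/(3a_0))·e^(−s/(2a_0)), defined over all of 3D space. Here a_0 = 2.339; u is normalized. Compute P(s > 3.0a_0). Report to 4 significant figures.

P = ∫ |u|² 4πs² ds over s > 3.0a_0.
Normalization gives A² = 1/(8·π·a_0^3/3).
In terms of t = s/a_0 (A², 4π and the length scale all cancel between numerator and denominator), P = [∫_{3.0}^{∞} t^2·(1 - t/3)^2·e^(-t) dt] / [∫_{0}^{∞} t^2·(1 - t/3)^2·e^(-t) dt].
With ∫ t^2·(1 - t/3)^2·e^(-t) dt = (-t^4 + 2·t^3 - 3·t^2 - 6·t - 6)·e^(-t)/9 + C, the region integral is 26·e^(-3)/3 and the full one is 2/3.
The region integral divided by the full integral gives P = 0.64723.

P ≈ 0.6472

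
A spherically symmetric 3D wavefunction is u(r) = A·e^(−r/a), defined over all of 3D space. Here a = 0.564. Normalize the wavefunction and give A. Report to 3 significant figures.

Normalization requires ∫|u|² 4πr² dr = 1, integrated from 0 to ∞.
Carrying out the integral gives A² · π·a^3.
So A² = (π·a^3)^(−1).
With a = 0.564: A² = 1.774 and A = 1.332.

A ≈ 1.33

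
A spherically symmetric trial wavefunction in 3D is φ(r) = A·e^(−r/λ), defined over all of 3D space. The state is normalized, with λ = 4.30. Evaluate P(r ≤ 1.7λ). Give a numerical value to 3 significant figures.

Integrate the radial probability density 4πr²|φ|² over r ≤ 1.7λ.
A² is fixed by ∫₀^∞ 4πr²|φ|² dr = 1, i.e. A² = (π·λ^3)^(−1).
Substituting u = r/λ, A², 4π and the length scale all cancel in the ratio: P = ∫_{0}^{1.7} u^2·e^(-2·u) du / ∫_{0}^{∞} u^2·e^(-2·u) du.
With ∫ u^2·e^(-2·u) du = -(2·u^2 + 2·u + 1)·e^(-2·u)/4 + C, the region integral is 1/4 - 509·e^(-17/5)/200 and the full one is 1/4.
Taking the ratio yields P = 0.6603.

P ≈ 0.660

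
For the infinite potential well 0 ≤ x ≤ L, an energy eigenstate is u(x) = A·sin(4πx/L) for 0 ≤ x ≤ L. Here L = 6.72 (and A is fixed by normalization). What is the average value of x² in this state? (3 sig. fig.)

The expectation value is the |u|²-weighted average of x^2: ∫ x^2|u|² dx.
With ∫₀^L sin²(nπx/L) dx = L/2, evaluating both integrals, ⟨x²⟩ = -L^2/(32·π^2) + L^2/3.
With L = 6.72, ⟨x^2⟩ = 14.91.

⟨x^2⟩ ≈ 14.9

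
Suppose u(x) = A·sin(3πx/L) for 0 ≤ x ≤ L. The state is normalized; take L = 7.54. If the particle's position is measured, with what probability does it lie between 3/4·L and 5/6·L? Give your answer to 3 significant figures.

The probability is P = ∫ |u|² dx over [3/4·L, 5/6·L].
Since A² = 1/(L/2), this is the region integral divided by the full normalization integral.
Let t = x/L; then A² and the length scale cancel, so P = ∫_{3/4}^{5/6} sin(3·π·t)^2 dt ÷ ∫_{0}^{1} sin(3·π·t)^2 dt.
With ∫ sin(3·π·t)^2 dt = t/2 - sin(6·π·t)/(12·π) + C, the region integral is 1/(12·π) + 1/24 and the full one is 1/2.
Taking the ratio, P = (2 + π)/(12·π).

P ≈ 0.136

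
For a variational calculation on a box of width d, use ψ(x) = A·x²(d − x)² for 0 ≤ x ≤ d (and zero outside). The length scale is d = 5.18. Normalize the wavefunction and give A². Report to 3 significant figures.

The normalization condition is ∫|ψ|² dx = 1 from 0 to d.
Expanding the polynomial and integrating term by term, with ψ = A·x²(d − x)², the integral evaluates to A²·[d^9/630].
Plugging in d = 5.18 yields A = 0.01532.

A^2 ≈ 0.000235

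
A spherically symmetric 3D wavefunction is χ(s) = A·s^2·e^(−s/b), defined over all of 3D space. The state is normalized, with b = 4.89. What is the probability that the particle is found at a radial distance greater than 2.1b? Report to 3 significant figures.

Integrate the radial probability density 4πs²|χ|² over s > 2.1b.
The full normalization integral is A²·[45·π·b^7/2] = 1, fixing A².
In terms of u = s/b (A², 4π and the length scale all cancel between numerator and denominator), P = [∫_{2.1}^{∞} u^6·e^(-2·u) du] / [∫_{0}^{∞} u^6·e^(-2·u) du].
Using ∫ u^6·e^(-2·u) du = -(4·u^6 + 12·u^5 + 30·u^4 + 60·u^3 + 90·u^2 + 90·u + 45)·e^(-2·u)/8, the numerator is ≈ 4.8795 and the denominator is 45/8.
This evaluates to P = 0.8675.

P ≈ 0.867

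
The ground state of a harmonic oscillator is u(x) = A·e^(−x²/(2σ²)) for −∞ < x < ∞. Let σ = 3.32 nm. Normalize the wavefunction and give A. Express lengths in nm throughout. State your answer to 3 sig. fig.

Normalization requires ∫|u|² dx = 1, integrated from −∞ to ∞.
Carrying out the integral gives A² · √(π)·σ.
Setting this equal to 1 gives A² = 1/(√(π)·σ).
Substituting σ = 3.32 gives A² = 0.1699, so A = 0.4122.

A ≈ 0.412 nm^(-1/2)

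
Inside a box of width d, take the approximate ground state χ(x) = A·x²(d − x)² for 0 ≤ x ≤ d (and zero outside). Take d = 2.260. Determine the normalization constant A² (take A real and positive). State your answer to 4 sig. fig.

Normalization requires ∫|χ|² dx = 1, integrated from 0 to d.
Expanding the polynomial and integrating term by term, ∫|χ|² dx = A²·(d^9/630).
With d = 2.260: A² = 0.40960 and A = 0.64000.

A^2 ≈ 0.4096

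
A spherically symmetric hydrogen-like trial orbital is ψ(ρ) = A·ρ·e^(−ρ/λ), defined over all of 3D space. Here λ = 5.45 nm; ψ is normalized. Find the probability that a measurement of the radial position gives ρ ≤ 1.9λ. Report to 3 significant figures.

P ≈ 0.332

Integrate the radial probability density 4πρ²|ψ|² over ρ ≤ 1.9λ.
The full normalization integral is A²·[3·π·λ^5] = 1, fixing A².
Substituting u = ρ/λ, A², 4π and the length scale all cancel in the ratio: P = ∫_{0}^{1.9} u^4·e^(-2·u) du / ∫_{0}^{∞} u^4·e^(-2·u) du.
An antiderivative of u^4·e^(-2·u) is -(u^4/2 + u^3 + 3·u^2/2 + 3·u/2 + 3/4)·e^(-2·u); evaluating from 0 to 1.9 gives ≈ 0.24912, while the full integral is 3/4.
The region integral divided by the full integral gives P = 0.3322.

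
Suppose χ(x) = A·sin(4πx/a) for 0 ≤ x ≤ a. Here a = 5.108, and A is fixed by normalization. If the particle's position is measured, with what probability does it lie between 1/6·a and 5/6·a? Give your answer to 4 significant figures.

P = ∫_{1/6·a}^{5/6·a} |χ(x)|² dx.
The normalization integral ∫|χ|²dx over the whole domain equals a/2·A², and A² cancels in the ratio.
Substituting u = x/a, A² and the length scale cancel in the ratio: P = ∫_{1/6}^{5/6} sin(4·π·u)^2 du / ∫_{0}^{1} sin(4·π·u)^2 du.
An antiderivative of sin(4·π·u)^2 is u/2 - sin(4·π·u)·cos(4·π·u)/(8·π); evaluating from 1/6 to 5/6 gives -√(3)/(16·π) + 1/3, while the full integral is 1/2.
The result is P = -√(3)/(8·π) + 2/3.

P ≈ 0.5978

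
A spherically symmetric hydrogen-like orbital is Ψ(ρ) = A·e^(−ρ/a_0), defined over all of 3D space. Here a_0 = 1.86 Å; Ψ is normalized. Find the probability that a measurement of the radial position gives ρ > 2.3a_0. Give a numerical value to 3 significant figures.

P ≈ 0.163

With dV = 4πρ²dρ, the probability is ∫|Ψ|² dV over ρ > 2.3a_0.
The full normalization integral is A²·[π·a_0^3] = 1, fixing A².
Substituting u = ρ/a_0, A², 4π and the length scale all cancel in the ratio: P = ∫_{2.3}^{∞} u^2·e^(-2·u) du / ∫_{0}^{∞} u^2·e^(-2·u) du.
With ∫ u^2·e^(-2·u) du = -(2·u^2 + 2·u + 1)·e^(-2·u)/4 + C, the region integral is 809·e^(-23/5)/200 and the full one is 1/4.
The region integral divided by the full integral gives P = 0.1626.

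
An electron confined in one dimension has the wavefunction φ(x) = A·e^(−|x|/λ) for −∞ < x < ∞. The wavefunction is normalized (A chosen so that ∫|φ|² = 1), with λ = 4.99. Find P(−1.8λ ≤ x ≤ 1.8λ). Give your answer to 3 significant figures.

The probability is P = ∫ |φ|² dx over [−1.8λ, 1.8λ].
With A² fixed by ∫|φ|² = 1, i.e. A² = (λ)^(−1), substitute and integrate.
By symmetry take twice the x ≥ 0 contribution in numerator and denominator; the 2's cancel. In terms of u = x/λ (A² and the length scale cancel between numerator and denominator), P = [∫_{0}^{1.8} e^(-2·u) du] / [∫_{0}^{∞} e^(-2·u) du].
With ∫ e^(-2·u) du = -e^(-2·u)/2 + C, the region integral is 1/2 - e^(-18/5)/2 and the full one is 1/2.
Evaluating gives P = 0.9727.

P ≈ 0.973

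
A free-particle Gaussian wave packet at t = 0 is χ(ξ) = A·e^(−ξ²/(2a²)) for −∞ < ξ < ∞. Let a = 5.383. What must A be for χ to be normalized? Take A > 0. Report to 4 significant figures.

Require ∫ |χ|² dξ = 1 over the whole domain.
The integral (without the A² prefactor) comes out to √(π)·a.
So A² = (√(π)·a)^(−1).
With a = 5.383: A² = 0.10481 and A = 0.32374.

A ≈ 0.3237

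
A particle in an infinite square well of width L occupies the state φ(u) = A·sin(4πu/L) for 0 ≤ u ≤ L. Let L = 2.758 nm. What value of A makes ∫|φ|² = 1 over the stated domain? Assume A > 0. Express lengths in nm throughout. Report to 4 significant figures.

The normalization condition is ∫|φ|² du = 1 from 0 to L.
Using sin²θ = (1 − cos 2θ)/2, carrying out the integral gives A² · L/2.
Setting this equal to 1 gives A² = 1/(L/2).
Plugging in L = 2.758 yields A = 0.85157.

A ≈ 0.8516 nm^(-1/2)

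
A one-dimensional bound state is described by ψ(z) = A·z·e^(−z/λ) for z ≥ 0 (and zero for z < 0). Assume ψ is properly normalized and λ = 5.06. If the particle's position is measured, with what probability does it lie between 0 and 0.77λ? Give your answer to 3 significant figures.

P ≈ 0.201

P = ∫_{0}^{0.77λ} |ψ(z)|² dz.
With A² fixed by ∫|ψ|² = 1, i.e. A² = (λ^3/4)^(−1), substitute and integrate.
In terms of u = z/λ (A² and the length scale cancel between numerator and denominator), P = [∫_{0}^{0.77} u^2·e^(-2·u) du] / [∫_{0}^{∞} u^2·e^(-2·u) du].
An antiderivative of u^2·e^(-2·u) is -(2·u^2 + 2·u + 1)·e^(-2·u)/4; evaluating from 0 to 0.77 gives ≈ 0.050315, while the full integral is 1/4.
This works out to P = 0.2013.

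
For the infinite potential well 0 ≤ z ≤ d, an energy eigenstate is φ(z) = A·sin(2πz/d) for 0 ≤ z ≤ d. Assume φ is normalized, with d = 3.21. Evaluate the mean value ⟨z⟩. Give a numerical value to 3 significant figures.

⟨z⟩ ≈ 1.61

⟨z⟩ = ∫ z |φ|² dz over the full domain.
The ratio of the moment integral to the normalization integral gives ⟨z⟩ = d/2.
With d = 3.21, ⟨z⟩ = 1.605.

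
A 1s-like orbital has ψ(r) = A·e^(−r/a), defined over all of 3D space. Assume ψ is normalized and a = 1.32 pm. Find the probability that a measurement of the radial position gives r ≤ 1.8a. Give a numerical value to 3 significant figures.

P ≈ 0.697

With dV = 4πr²dr, the probability is ∫|ψ|² dV over r ≤ 1.8a.
Normalization gives A² = 1/(π·a^3).
In terms of u = r/a (A², 4π and the length scale all cancel between numerator and denominator), P = [∫_{0}^{1.8} u^2·e^(-2·u) du] / [∫_{0}^{∞} u^2·e^(-2·u) du].
An antiderivative of u^2·e^(-2·u) is -(2·u^2 + 2·u + 1)·e^(-2·u)/4; evaluating from 0 to 1.8 gives 1/4 - 277·e^(-18/5)/100, while the full integral is 1/4.
This evaluates to P = 0.6973.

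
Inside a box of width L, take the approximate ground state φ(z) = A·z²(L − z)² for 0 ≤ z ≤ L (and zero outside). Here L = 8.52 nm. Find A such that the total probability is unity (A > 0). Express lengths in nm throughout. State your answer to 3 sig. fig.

Normalization requires ∫|φ|² dz = 1, integrated from 0 to L.
Expanding the polynomial and integrating term by term, carrying out the integral gives A² · L^9/630.
So A² = (L^9/630)^(−1).
Plugging in L = 8.52 yields A = 0.001632.

A ≈ 0.00163 nm^(-9/2)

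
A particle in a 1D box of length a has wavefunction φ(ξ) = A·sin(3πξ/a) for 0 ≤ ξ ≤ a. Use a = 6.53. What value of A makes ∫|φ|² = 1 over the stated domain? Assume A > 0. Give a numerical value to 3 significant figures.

A ≈ 0.553

The normalization condition is ∫|φ|² dξ = 1 from 0 to a.
With ∫₀^a sin²(nπξ/a) dξ = a/2, the integral (without the A² prefactor) comes out to a/2.
Hence A² = 1/[a/2].
Substituting a = 6.53 gives A² = 0.3063, so A = 0.5534.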